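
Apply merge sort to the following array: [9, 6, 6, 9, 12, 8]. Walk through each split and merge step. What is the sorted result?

Merge sort trace:

Split: [9, 6, 6, 9, 12, 8] -> [9, 6, 6] and [9, 12, 8]
  Split: [9, 6, 6] -> [9] and [6, 6]
    Split: [6, 6] -> [6] and [6]
    Merge: [6] + [6] -> [6, 6]
  Merge: [9] + [6, 6] -> [6, 6, 9]
  Split: [9, 12, 8] -> [9] and [12, 8]
    Split: [12, 8] -> [12] and [8]
    Merge: [12] + [8] -> [8, 12]
  Merge: [9] + [8, 12] -> [8, 9, 12]
Merge: [6, 6, 9] + [8, 9, 12] -> [6, 6, 8, 9, 9, 12]

Final sorted array: [6, 6, 8, 9, 9, 12]

The merge sort proceeds by recursively splitting the array and merging sorted halves.
After all merges, the sorted array is [6, 6, 8, 9, 9, 12].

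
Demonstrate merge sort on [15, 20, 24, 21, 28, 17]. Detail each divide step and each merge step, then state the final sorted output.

Merge sort trace:

Split: [15, 20, 24, 21, 28, 17] -> [15, 20, 24] and [21, 28, 17]
  Split: [15, 20, 24] -> [15] and [20, 24]
    Split: [20, 24] -> [20] and [24]
    Merge: [20] + [24] -> [20, 24]
  Merge: [15] + [20, 24] -> [15, 20, 24]
  Split: [21, 28, 17] -> [21] and [28, 17]
    Split: [28, 17] -> [28] and [17]
    Merge: [28] + [17] -> [17, 28]
  Merge: [21] + [17, 28] -> [17, 21, 28]
Merge: [15, 20, 24] + [17, 21, 28] -> [15, 17, 20, 21, 24, 28]

Final sorted array: [15, 17, 20, 21, 24, 28]

The merge sort proceeds by recursively splitting the array and merging sorted halves.
After all merges, the sorted array is [15, 17, 20, 21, 24, 28].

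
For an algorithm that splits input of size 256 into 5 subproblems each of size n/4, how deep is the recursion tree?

For divide and conquer with division factor 4:

Problem sizes at each level:
Level 0: 256
Level 1: 64
Level 2: 16
Level 3: 4
Level 4: 1

The root is level 0 and the size-1 base case is level 4 (the tree spans levels 0 through 4, i.e. 5 levels counting the root), so the depth is the number of divisions: log_4(256) = 4

The recursion tree depth is log_4(256) = 4. At each level, the problem size is divided by 4, so it takes 4 divisions to reduce to a base case of size 1. The algorithm makes 5 recursive calls at each level.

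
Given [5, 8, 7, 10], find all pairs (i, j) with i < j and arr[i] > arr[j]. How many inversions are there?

Finding inversions in [5, 8, 7, 10]:

(1, 2): arr[1]=8 > arr[2]=7

Total inversions: 1

The array has 1 inversion(s): (1,2). Each pair (i,j) satisfies i < j and arr[i] > arr[j].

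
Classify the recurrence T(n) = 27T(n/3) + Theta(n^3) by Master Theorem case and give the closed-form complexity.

Master Theorem for T(n) = 27T(n/3) + O(n^3):

a = 27, b = 3, c = 3
log_b(a) = log_3(27) = 3.0000

Case 2: c = 3 = log_3(27) = 3.0000
T(n) = O(n^3 log n) = O(n^3 log n)

For T(n) = 27T(n/3) + O(n^3): log_3(27) = 3.0000. This is Case 2 of the Master Theorem (c = log_b(a), equal work at all levels), giving O(n^3 log n).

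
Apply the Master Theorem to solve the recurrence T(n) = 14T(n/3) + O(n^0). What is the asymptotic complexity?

Master Theorem for T(n) = 14T(n/3) + O(n^0):

a = 14, b = 3, c = 0
log_b(a) = log_3(14) = 2.4022

Case 1: c = 0 < log_3(14) = 2.4022
T(n) = O(n^(log_3 14))

For T(n) = 14T(n/3) + O(n^0): log_3(14) = 2.4022. This is Case 1 of the Master Theorem (c < log_b(a), work dominated by leaves), giving O(n^(log_3 14)).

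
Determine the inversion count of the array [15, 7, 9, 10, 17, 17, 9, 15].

Finding inversions in [15, 7, 9, 10, 17, 17, 9, 15]:

(0, 1): arr[0]=15 > arr[1]=7
(0, 2): arr[0]=15 > arr[2]=9
(0, 3): arr[0]=15 > arr[3]=10
(0, 6): arr[0]=15 > arr[6]=9
(3, 6): arr[3]=10 > arr[6]=9
(4, 6): arr[4]=17 > arr[6]=9
(4, 7): arr[4]=17 > arr[7]=15
(5, 6): arr[5]=17 > arr[6]=9
(5, 7): arr[5]=17 > arr[7]=15

Total inversions: 9

The array has 9 inversion(s): (0,1), (0,2), (0,3), (0,6), (3,6), (4,6), (4,7), (5,6), (5,7). Each pair (i,j) satisfies i < j and arr[i] > arr[j].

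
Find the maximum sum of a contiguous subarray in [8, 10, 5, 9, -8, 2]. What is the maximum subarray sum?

Using Kadane's algorithm on [8, 10, 5, 9, -8, 2]:

Scanning through the array:
Position 1 (value 10): max_ending_here = 18, max_so_far = 18
Position 2 (value 5): max_ending_here = 23, max_so_far = 23
Position 3 (value 9): max_ending_here = 32, max_so_far = 32
Position 4 (value -8): max_ending_here = 24, max_so_far = 32
Position 5 (value 2): max_ending_here = 26, max_so_far = 32

Maximum subarray: [8, 10, 5, 9]
Maximum sum: 32

The maximum subarray is [8, 10, 5, 9] with sum 32. This subarray runs from index 0 to index 3.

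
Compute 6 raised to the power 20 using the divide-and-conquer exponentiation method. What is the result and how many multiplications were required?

Computing 6^20 by squaring (build up from 6^1; each line after the first costs one multiplication):

6^1 = 6
6^2 = (6^1)^2 = 6^2 = 36
6^4 = (6^2)^2 = 36^2 = 1296
6^5 = 6 * 6^4 = 6 * 1296 = 7776
6^10 = (6^5)^2 = 7776^2 = 60466176
6^20 = (6^10)^2 = 60466176^2 = 3656158440062976

Result: 3656158440062976
Multiplications needed: 5 (5 lines after 6^1)

6^20 = 3656158440062976. Using exponentiation by squaring, this requires 5 multiplications. The key idea: if the exponent is even, square the half-power; if odd, multiply by the base once.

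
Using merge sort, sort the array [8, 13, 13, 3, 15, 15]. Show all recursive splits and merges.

Merge sort trace:

Split: [8, 13, 13, 3, 15, 15] -> [8, 13, 13] and [3, 15, 15]
  Split: [8, 13, 13] -> [8] and [13, 13]
    Split: [13, 13] -> [13] and [13]
    Merge: [13] + [13] -> [13, 13]
  Merge: [8] + [13, 13] -> [8, 13, 13]
  Split: [3, 15, 15] -> [3] and [15, 15]
    Split: [15, 15] -> [15] and [15]
    Merge: [15] + [15] -> [15, 15]
  Merge: [3] + [15, 15] -> [3, 15, 15]
Merge: [8, 13, 13] + [3, 15, 15] -> [3, 8, 13, 13, 15, 15]

Final sorted array: [3, 8, 13, 13, 15, 15]

The merge sort proceeds by recursively splitting the array and merging sorted halves.
After all merges, the sorted array is [3, 8, 13, 13, 15, 15].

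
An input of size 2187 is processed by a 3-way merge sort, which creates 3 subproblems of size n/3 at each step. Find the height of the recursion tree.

For divide and conquer with division factor 3:

Problem sizes at each level:
Level 0: 2187
Level 1: 729
Level 2: 243
Level 3: 81
Level 4: 27
Level 5: 9
Level 6: 3
Level 7: 1

The root is level 0 and the size-1 base case is level 7 (the tree spans levels 0 through 7, i.e. 8 levels counting the root), so the depth is the number of divisions: log_3(2187) = 7

The recursion tree depth is log_3(2187) = 7. At each level, the problem size is divided by 3, so it takes 7 divisions to reduce to a base case of size 1. The algorithm makes 3 recursive calls at each level.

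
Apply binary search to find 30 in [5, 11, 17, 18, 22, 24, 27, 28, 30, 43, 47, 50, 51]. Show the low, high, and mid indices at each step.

Binary search for 30 in [5, 11, 17, 18, 22, 24, 27, 28, 30, 43, 47, 50, 51]:

lo=0, hi=12, mid=6, arr[mid]=27 -> 27 < 30, search right half
lo=7, hi=12, mid=9, arr[mid]=43 -> 43 > 30, search left half
lo=7, hi=8, mid=7, arr[mid]=28 -> 28 < 30, search right half
lo=8, hi=8, mid=8, arr[mid]=30 -> Found target at index 8!

Binary search finds 30 at index 8 after 4 comparisons. The search repeatedly halves the search space by comparing with the middle element.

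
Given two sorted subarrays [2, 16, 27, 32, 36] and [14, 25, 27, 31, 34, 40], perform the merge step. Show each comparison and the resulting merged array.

Merging process:

Compare 2 vs 14: take 2 from left. Merged: [2]
Compare 16 vs 14: take 14 from right. Merged: [2, 14]
Compare 16 vs 25: take 16 from left. Merged: [2, 14, 16]
Compare 27 vs 25: take 25 from right. Merged: [2, 14, 16, 25]
Compare 27 vs 27: take 27 from left. Merged: [2, 14, 16, 25, 27]
Compare 32 vs 27: take 27 from right. Merged: [2, 14, 16, 25, 27, 27]
Compare 32 vs 31: take 31 from right. Merged: [2, 14, 16, 25, 27, 27, 31]
Compare 32 vs 34: take 32 from left. Merged: [2, 14, 16, 25, 27, 27, 31, 32]
Compare 36 vs 34: take 34 from right. Merged: [2, 14, 16, 25, 27, 27, 31, 32, 34]
Compare 36 vs 40: take 36 from left. Merged: [2, 14, 16, 25, 27, 27, 31, 32, 34, 36]
Append remaining from right: [40]. Merged: [2, 14, 16, 25, 27, 27, 31, 32, 34, 36, 40]

Final merged array: [2, 14, 16, 25, 27, 27, 31, 32, 34, 36, 40]
Total comparisons: 10

The merged array is [2, 14, 16, 25, 27, 27, 31, 32, 34, 36, 40], requiring 10 comparisons. The merge step runs in O(n) time where n is the total number of elements.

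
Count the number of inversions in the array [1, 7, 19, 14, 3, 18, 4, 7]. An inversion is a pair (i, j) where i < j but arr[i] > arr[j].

Finding inversions in [1, 7, 19, 14, 3, 18, 4, 7]:

(1, 4): arr[1]=7 > arr[4]=3
(1, 6): arr[1]=7 > arr[6]=4
(2, 3): arr[2]=19 > arr[3]=14
(2, 4): arr[2]=19 > arr[4]=3
(2, 5): arr[2]=19 > arr[5]=18
(2, 6): arr[2]=19 > arr[6]=4
(2, 7): arr[2]=19 > arr[7]=7
(3, 4): arr[3]=14 > arr[4]=3
(3, 6): arr[3]=14 > arr[6]=4
(3, 7): arr[3]=14 > arr[7]=7
(5, 6): arr[5]=18 > arr[6]=4
(5, 7): arr[5]=18 > arr[7]=7

Total inversions: 12

The array has 12 inversion(s): (1,4), (1,6), (2,3), (2,4), (2,5), (2,6), (2,7), (3,4), (3,6), (3,7), (5,6), (5,7). Each pair (i,j) satisfies i < j and arr[i] > arr[j].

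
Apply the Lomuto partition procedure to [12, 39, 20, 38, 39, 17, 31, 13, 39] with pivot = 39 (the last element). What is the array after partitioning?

Lomuto partition with pivot = 39:

Initial array: [12, 39, 20, 38, 39, 17, 31, 13, 39]

arr[0]=12 <= 39: swap with position 0, array becomes [12, 39, 20, 38, 39, 17, 31, 13, 39]
arr[1]=39 <= 39: swap with position 1, array becomes [12, 39, 20, 38, 39, 17, 31, 13, 39]
arr[2]=20 <= 39: swap with position 2, array becomes [12, 39, 20, 38, 39, 17, 31, 13, 39]
arr[3]=38 <= 39: swap with position 3, array becomes [12, 39, 20, 38, 39, 17, 31, 13, 39]
arr[4]=39 <= 39: swap with position 4, array becomes [12, 39, 20, 38, 39, 17, 31, 13, 39]
arr[5]=17 <= 39: swap with position 5, array becomes [12, 39, 20, 38, 39, 17, 31, 13, 39]
arr[6]=31 <= 39: swap with position 6, array becomes [12, 39, 20, 38, 39, 17, 31, 13, 39]
arr[7]=13 <= 39: swap with position 7, array becomes [12, 39, 20, 38, 39, 17, 31, 13, 39]

Place pivot at position 8: [12, 39, 20, 38, 39, 17, 31, 13, 39]
Pivot position: 8

After partitioning with pivot 39, the array becomes [12, 39, 20, 38, 39, 17, 31, 13, 39]. The pivot is placed at index 8. All elements to the left of the pivot are <= 39, and all elements to the right are > 39.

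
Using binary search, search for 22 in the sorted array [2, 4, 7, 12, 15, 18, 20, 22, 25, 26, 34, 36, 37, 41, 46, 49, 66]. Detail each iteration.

Binary search for 22 in [2, 4, 7, 12, 15, 18, 20, 22, 25, 26, 34, 36, 37, 41, 46, 49, 66]:

lo=0, hi=16, mid=8, arr[mid]=25 -> 25 > 22, search left half
lo=0, hi=7, mid=3, arr[mid]=12 -> 12 < 22, search right half
lo=4, hi=7, mid=5, arr[mid]=18 -> 18 < 22, search right half
lo=6, hi=7, mid=6, arr[mid]=20 -> 20 < 22, search right half
lo=7, hi=7, mid=7, arr[mid]=22 -> Found target at index 7!

Binary search finds 22 at index 7 after 5 comparisons. The search repeatedly halves the search space by comparing with the middle element.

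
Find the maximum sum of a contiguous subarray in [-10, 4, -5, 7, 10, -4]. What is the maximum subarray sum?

Using Kadane's algorithm on [-10, 4, -5, 7, 10, -4]:

Scanning through the array:
Position 1 (value 4): max_ending_here = 4, max_so_far = 4
Position 2 (value -5): max_ending_here = -1, max_so_far = 4
Position 3 (value 7): max_ending_here = 7, max_so_far = 7
Position 4 (value 10): max_ending_here = 17, max_so_far = 17
Position 5 (value -4): max_ending_here = 13, max_so_far = 17

Maximum subarray: [7, 10]
Maximum sum: 17

The maximum subarray is [7, 10] with sum 17. This subarray runs from index 3 to index 4.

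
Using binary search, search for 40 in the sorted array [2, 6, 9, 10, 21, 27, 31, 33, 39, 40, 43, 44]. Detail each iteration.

Binary search for 40 in [2, 6, 9, 10, 21, 27, 31, 33, 39, 40, 43, 44]:

lo=0, hi=11, mid=5, arr[mid]=27 -> 27 < 40, search right half
lo=6, hi=11, mid=8, arr[mid]=39 -> 39 < 40, search right half
lo=9, hi=11, mid=10, arr[mid]=43 -> 43 > 40, search left half
lo=9, hi=9, mid=9, arr[mid]=40 -> Found target at index 9!

Binary search finds 40 at index 9 after 4 comparisons. The search repeatedly halves the search space by comparing with the middle element.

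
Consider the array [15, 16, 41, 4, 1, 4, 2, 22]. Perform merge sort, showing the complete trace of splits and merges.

Merge sort trace:

Split: [15, 16, 41, 4, 1, 4, 2, 22] -> [15, 16, 41, 4] and [1, 4, 2, 22]
  Split: [15, 16, 41, 4] -> [15, 16] and [41, 4]
    Split: [15, 16] -> [15] and [16]
    Merge: [15] + [16] -> [15, 16]
    Split: [41, 4] -> [41] and [4]
    Merge: [41] + [4] -> [4, 41]
  Merge: [15, 16] + [4, 41] -> [4, 15, 16, 41]
  Split: [1, 4, 2, 22] -> [1, 4] and [2, 22]
    Split: [1, 4] -> [1] and [4]
    Merge: [1] + [4] -> [1, 4]
    Split: [2, 22] -> [2] and [22]
    Merge: [2] + [22] -> [2, 22]
  Merge: [1, 4] + [2, 22] -> [1, 2, 4, 22]
Merge: [4, 15, 16, 41] + [1, 2, 4, 22] -> [1, 2, 4, 4, 15, 16, 22, 41]

Final sorted array: [1, 2, 4, 4, 15, 16, 22, 41]

The merge sort proceeds by recursively splitting the array and merging sorted halves.
After all merges, the sorted array is [1, 2, 4, 4, 15, 16, 22, 41].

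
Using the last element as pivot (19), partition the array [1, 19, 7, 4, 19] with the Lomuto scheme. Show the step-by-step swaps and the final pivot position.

Lomuto partition with pivot = 19:

Initial array: [1, 19, 7, 4, 19]

arr[0]=1 <= 19: swap with position 0, array becomes [1, 19, 7, 4, 19]
arr[1]=19 <= 19: swap with position 1, array becomes [1, 19, 7, 4, 19]
arr[2]=7 <= 19: swap with position 2, array becomes [1, 19, 7, 4, 19]
arr[3]=4 <= 19: swap with position 3, array becomes [1, 19, 7, 4, 19]

Place pivot at position 4: [1, 19, 7, 4, 19]
Pivot position: 4

After partitioning with pivot 19, the array becomes [1, 19, 7, 4, 19]. The pivot is placed at index 4. All elements to the left of the pivot are <= 19, and all elements to the right are > 19.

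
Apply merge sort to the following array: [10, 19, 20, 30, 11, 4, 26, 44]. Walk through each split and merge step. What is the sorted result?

Merge sort trace:

Split: [10, 19, 20, 30, 11, 4, 26, 44] -> [10, 19, 20, 30] and [11, 4, 26, 44]
  Split: [10, 19, 20, 30] -> [10, 19] and [20, 30]
    Split: [10, 19] -> [10] and [19]
    Merge: [10] + [19] -> [10, 19]
    Split: [20, 30] -> [20] and [30]
    Merge: [20] + [30] -> [20, 30]
  Merge: [10, 19] + [20, 30] -> [10, 19, 20, 30]
  Split: [11, 4, 26, 44] -> [11, 4] and [26, 44]
    Split: [11, 4] -> [11] and [4]
    Merge: [11] + [4] -> [4, 11]
    Split: [26, 44] -> [26] and [44]
    Merge: [26] + [44] -> [26, 44]
  Merge: [4, 11] + [26, 44] -> [4, 11, 26, 44]
Merge: [10, 19, 20, 30] + [4, 11, 26, 44] -> [4, 10, 11, 19, 20, 26, 30, 44]

Final sorted array: [4, 10, 11, 19, 20, 26, 30, 44]

The merge sort proceeds by recursively splitting the array and merging sorted halves.
After all merges, the sorted array is [4, 10, 11, 19, 20, 26, 30, 44].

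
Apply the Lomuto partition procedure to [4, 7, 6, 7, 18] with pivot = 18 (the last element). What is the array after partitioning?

Lomuto partition with pivot = 18:

Initial array: [4, 7, 6, 7, 18]

arr[0]=4 <= 18: swap with position 0, array becomes [4, 7, 6, 7, 18]
arr[1]=7 <= 18: swap with position 1, array becomes [4, 7, 6, 7, 18]
arr[2]=6 <= 18: swap with position 2, array becomes [4, 7, 6, 7, 18]
arr[3]=7 <= 18: swap with position 3, array becomes [4, 7, 6, 7, 18]

Place pivot at position 4: [4, 7, 6, 7, 18]
Pivot position: 4

After partitioning with pivot 18, the array becomes [4, 7, 6, 7, 18]. The pivot is placed at index 4. All elements to the left of the pivot are <= 18, and all elements to the right are > 18.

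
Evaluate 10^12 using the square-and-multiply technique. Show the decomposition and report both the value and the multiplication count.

Computing 10^12 by squaring (build up from 10^1; each line after the first costs one multiplication):

10^1 = 10
10^2 = (10^1)^2 = 10^2 = 100
10^3 = 10 * 10^2 = 10 * 100 = 1000
10^6 = (10^3)^2 = 1000^2 = 1000000
10^12 = (10^6)^2 = 1000000^2 = 1000000000000

Result: 1000000000000
Multiplications needed: 4 (4 lines after 10^1)

10^12 = 1000000000000. Using exponentiation by squaring, this requires 4 multiplications. The key idea: if the exponent is even, square the half-power; if odd, multiply by the base once.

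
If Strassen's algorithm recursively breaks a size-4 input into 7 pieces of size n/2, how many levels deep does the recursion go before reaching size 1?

For divide and conquer with division factor 2:

Problem sizes at each level:
Level 0: 4
Level 1: 2
Level 2: 1

The root is level 0 and the size-1 base case is level 2 (the tree spans levels 0 through 2, i.e. 3 levels counting the root), so the depth is the number of divisions: log_2(4) = 2

The recursion tree depth is log_2(4) = 2. At each level, the problem size is divided by 2, so it takes 2 divisions to reduce to a base case of size 1. The algorithm makes 7 recursive calls at each level.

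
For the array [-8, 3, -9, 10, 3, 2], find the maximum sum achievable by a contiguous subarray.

Using Kadane's algorithm on [-8, 3, -9, 10, 3, 2]:

Scanning through the array:
Position 1 (value 3): max_ending_here = 3, max_so_far = 3
Position 2 (value -9): max_ending_here = -6, max_so_far = 3
Position 3 (value 10): max_ending_here = 10, max_so_far = 10
Position 4 (value 3): max_ending_here = 13, max_so_far = 13
Position 5 (value 2): max_ending_here = 15, max_so_far = 15

Maximum subarray: [10, 3, 2]
Maximum sum: 15

The maximum subarray is [10, 3, 2] with sum 15. This subarray runs from index 3 to index 5.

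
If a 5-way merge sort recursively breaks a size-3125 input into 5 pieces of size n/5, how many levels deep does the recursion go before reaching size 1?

For divide and conquer with division factor 5:

Problem sizes at each level:
Level 0: 3125
Level 1: 625
Level 2: 125
Level 3: 25
Level 4: 5
Level 5: 1

The root is level 0 and the size-1 base case is level 5 (the tree spans levels 0 through 5, i.e. 6 levels counting the root), so the depth is the number of divisions: log_5(3125) = 5

The recursion tree depth is log_5(3125) = 5. At each level, the problem size is divided by 5, so it takes 5 divisions to reduce to a base case of size 1. The algorithm makes 5 recursive calls at each level.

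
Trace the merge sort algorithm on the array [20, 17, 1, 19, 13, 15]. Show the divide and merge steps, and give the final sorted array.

Merge sort trace:

Split: [20, 17, 1, 19, 13, 15] -> [20, 17, 1] and [19, 13, 15]
  Split: [20, 17, 1] -> [20] and [17, 1]
    Split: [17, 1] -> [17] and [1]
    Merge: [17] + [1] -> [1, 17]
  Merge: [20] + [1, 17] -> [1, 17, 20]
  Split: [19, 13, 15] -> [19] and [13, 15]
    Split: [13, 15] -> [13] and [15]
    Merge: [13] + [15] -> [13, 15]
  Merge: [19] + [13, 15] -> [13, 15, 19]
Merge: [1, 17, 20] + [13, 15, 19] -> [1, 13, 15, 17, 19, 20]

Final sorted array: [1, 13, 15, 17, 19, 20]

The merge sort proceeds by recursively splitting the array and merging sorted halves.
After all merges, the sorted array is [1, 13, 15, 17, 19, 20].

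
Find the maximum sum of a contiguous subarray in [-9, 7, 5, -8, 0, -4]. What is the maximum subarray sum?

Using Kadane's algorithm on [-9, 7, 5, -8, 0, -4]:

Scanning through the array:
Position 1 (value 7): max_ending_here = 7, max_so_far = 7
Position 2 (value 5): max_ending_here = 12, max_so_far = 12
Position 3 (value -8): max_ending_here = 4, max_so_far = 12
Position 4 (value 0): max_ending_here = 4, max_so_far = 12
Position 5 (value -4): max_ending_here = 0, max_so_far = 12

Maximum subarray: [7, 5]
Maximum sum: 12

The maximum subarray is [7, 5] with sum 12. This subarray runs from index 1 to index 2.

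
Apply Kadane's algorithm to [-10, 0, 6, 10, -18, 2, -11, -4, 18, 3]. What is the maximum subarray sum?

Using Kadane's algorithm on [-10, 0, 6, 10, -18, 2, -11, -4, 18, 3]:

Scanning through the array:
Position 1 (value 0): max_ending_here = 0, max_so_far = 0
Position 2 (value 6): max_ending_here = 6, max_so_far = 6
Position 3 (value 10): max_ending_here = 16, max_so_far = 16
Position 4 (value -18): max_ending_here = -2, max_so_far = 16
Position 5 (value 2): max_ending_here = 2, max_so_far = 16
Position 6 (value -11): max_ending_here = -9, max_so_far = 16
Position 7 (value -4): max_ending_here = -4, max_so_far = 16
Position 8 (value 18): max_ending_here = 18, max_so_far = 18
Position 9 (value 3): max_ending_here = 21, max_so_far = 21

Maximum subarray: [18, 3]
Maximum sum: 21

The maximum subarray is [18, 3] with sum 21. This subarray runs from index 8 to index 9.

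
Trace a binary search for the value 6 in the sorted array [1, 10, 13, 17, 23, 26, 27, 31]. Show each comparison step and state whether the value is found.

Binary search for 6 in [1, 10, 13, 17, 23, 26, 27, 31]:

lo=0, hi=7, mid=3, arr[mid]=17 -> 17 > 6, search left half
lo=0, hi=2, mid=1, arr[mid]=10 -> 10 > 6, search left half
lo=0, hi=0, mid=0, arr[mid]=1 -> 1 < 6, search right half
lo=1 > hi=0, target 6 not found

Binary search determines that 6 is not in the array after 3 comparisons. The search space was exhausted without finding the target.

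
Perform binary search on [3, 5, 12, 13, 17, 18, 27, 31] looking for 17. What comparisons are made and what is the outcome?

Binary search for 17 in [3, 5, 12, 13, 17, 18, 27, 31]:

lo=0, hi=7, mid=3, arr[mid]=13 -> 13 < 17, search right half
lo=4, hi=7, mid=5, arr[mid]=18 -> 18 > 17, search left half
lo=4, hi=4, mid=4, arr[mid]=17 -> Found target at index 4!

Binary search finds 17 at index 4 after 3 comparisons. The search repeatedly halves the search space by comparing with the middle element.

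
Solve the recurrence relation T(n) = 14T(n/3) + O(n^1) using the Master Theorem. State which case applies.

Master Theorem for T(n) = 14T(n/3) + O(n^1):

a = 14, b = 3, c = 1
log_b(a) = log_3(14) = 2.4022

Case 1: c = 1 < log_3(14) = 2.4022
T(n) = O(n^(log_3 14))

For T(n) = 14T(n/3) + O(n^1): log_3(14) = 2.4022. This is Case 1 of the Master Theorem (c < log_b(a), work dominated by leaves), giving O(n^(log_3 14)).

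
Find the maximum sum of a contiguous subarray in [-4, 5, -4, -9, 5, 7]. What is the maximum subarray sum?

Using Kadane's algorithm on [-4, 5, -4, -9, 5, 7]:

Scanning through the array:
Position 1 (value 5): max_ending_here = 5, max_so_far = 5
Position 2 (value -4): max_ending_here = 1, max_so_far = 5
Position 3 (value -9): max_ending_here = -8, max_so_far = 5
Position 4 (value 5): max_ending_here = 5, max_so_far = 5
Position 5 (value 7): max_ending_here = 12, max_so_far = 12

Maximum subarray: [5, 7]
Maximum sum: 12

The maximum subarray is [5, 7] with sum 12. This subarray runs from index 4 to index 5.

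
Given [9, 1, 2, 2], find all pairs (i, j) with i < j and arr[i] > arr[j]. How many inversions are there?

Finding inversions in [9, 1, 2, 2]:

(0, 1): arr[0]=9 > arr[1]=1
(0, 2): arr[0]=9 > arr[2]=2
(0, 3): arr[0]=9 > arr[3]=2

Total inversions: 3

The array has 3 inversion(s): (0,1), (0,2), (0,3). Each pair (i,j) satisfies i < j and arr[i] > arr[j].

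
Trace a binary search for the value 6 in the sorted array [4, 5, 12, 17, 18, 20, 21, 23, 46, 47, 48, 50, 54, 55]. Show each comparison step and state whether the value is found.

Binary search for 6 in [4, 5, 12, 17, 18, 20, 21, 23, 46, 47, 48, 50, 54, 55]:

lo=0, hi=13, mid=6, arr[mid]=21 -> 21 > 6, search left half
lo=0, hi=5, mid=2, arr[mid]=12 -> 12 > 6, search left half
lo=0, hi=1, mid=0, arr[mid]=4 -> 4 < 6, search right half
lo=1, hi=1, mid=1, arr[mid]=5 -> 5 < 6, search right half
lo=2 > hi=1, target 6 not found

Binary search determines that 6 is not in the array after 4 comparisons. The search space was exhausted without finding the target.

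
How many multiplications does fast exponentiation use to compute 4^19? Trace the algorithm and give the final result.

Computing 4^19 by squaring (build up from 4^1; each line after the first costs one multiplication):

4^1 = 4
4^2 = (4^1)^2 = 4^2 = 16
4^4 = (4^2)^2 = 16^2 = 256
4^8 = (4^4)^2 = 256^2 = 65536
4^9 = 4 * 4^8 = 4 * 65536 = 262144
4^18 = (4^9)^2 = 262144^2 = 68719476736
4^19 = 4 * 4^18 = 4 * 68719476736 = 274877906944

Result: 274877906944
Multiplications needed: 6 (6 lines after 4^1)

4^19 = 274877906944. Using exponentiation by squaring, this requires 6 multiplications. The key idea: if the exponent is even, square the half-power; if odd, multiply by the base once.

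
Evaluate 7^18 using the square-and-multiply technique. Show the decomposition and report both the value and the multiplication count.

Computing 7^18 by squaring (build up from 7^1; each line after the first costs one multiplication):

7^1 = 7
7^2 = (7^1)^2 = 7^2 = 49
7^4 = (7^2)^2 = 49^2 = 2401
7^8 = (7^4)^2 = 2401^2 = 5764801
7^9 = 7 * 7^8 = 7 * 5764801 = 40353607
7^18 = (7^9)^2 = 40353607^2 = 1628413597910449

Result: 1628413597910449
Multiplications needed: 5 (5 lines after 7^1)

7^18 = 1628413597910449. Using exponentiation by squaring, this requires 5 multiplications. The key idea: if the exponent is even, square the half-power; if odd, multiply by the base once.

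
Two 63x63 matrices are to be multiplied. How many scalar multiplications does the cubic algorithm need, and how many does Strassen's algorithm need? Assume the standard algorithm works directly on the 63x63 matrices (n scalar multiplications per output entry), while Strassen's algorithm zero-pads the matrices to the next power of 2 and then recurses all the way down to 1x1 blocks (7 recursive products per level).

Matrix multiplication for 63x63 matrices:

Strassen's algorithm requires power-of-2 dimensions. Pad 63x63 to 64x64 (next power of 2).

Standard algorithm: 63^3 = 250047 multiplications
Strassen's algorithm: 7^(log2(64)) = 7^6 = 117649 multiplications
Savings: 250047 - 117649 = 132398 multiplications

Standard: 250047 multiplications (63^3). Strassen: 117649 multiplications (7^6, after padding to 64x64). Strassen reduces 8 recursive multiplications to 7 at each level.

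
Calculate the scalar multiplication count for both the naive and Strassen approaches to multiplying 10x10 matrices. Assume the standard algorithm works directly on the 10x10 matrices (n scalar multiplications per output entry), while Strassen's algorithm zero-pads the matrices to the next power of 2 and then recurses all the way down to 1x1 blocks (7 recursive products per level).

Matrix multiplication for 10x10 matrices:

Strassen's algorithm requires power-of-2 dimensions. Pad 10x10 to 16x16 (next power of 2).

Standard algorithm: 10^3 = 1000 multiplications
Strassen's algorithm: 7^(log2(16)) = 7^4 = 2401 multiplications
Difference: 1000 - 2401 = -1401 (Strassen uses MORE here due to padding overhead — for small or just-over-power-of-2 n, padding can outweigh the per-level savings)

Standard: 1000 multiplications (10^3). Strassen: 2401 multiplications (7^4, after padding to 16x16). Strassen reduces 8 recursive multiplications to 7 at each level.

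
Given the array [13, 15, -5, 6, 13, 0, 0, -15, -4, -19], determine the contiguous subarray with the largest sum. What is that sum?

Using Kadane's algorithm on [13, 15, -5, 6, 13, 0, 0, -15, -4, -19]:

Scanning through the array:
Position 1 (value 15): max_ending_here = 28, max_so_far = 28
Position 2 (value -5): max_ending_here = 23, max_so_far = 28
Position 3 (value 6): max_ending_here = 29, max_so_far = 29
Position 4 (value 13): max_ending_here = 42, max_so_far = 42
Position 5 (value 0): max_ending_here = 42, max_so_far = 42
Position 6 (value 0): max_ending_here = 42, max_so_far = 42
Position 7 (value -15): max_ending_here = 27, max_so_far = 42
Position 8 (value -4): max_ending_here = 23, max_so_far = 42
Position 9 (value -19): max_ending_here = 4, max_so_far = 42

Maximum subarray: [13, 15, -5, 6, 13]
Maximum sum: 42

The maximum subarray is [13, 15, -5, 6, 13] with sum 42. This subarray runs from index 0 to index 4.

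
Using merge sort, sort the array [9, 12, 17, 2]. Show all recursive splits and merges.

Merge sort trace:

Split: [9, 12, 17, 2] -> [9, 12] and [17, 2]
  Split: [9, 12] -> [9] and [12]
  Merge: [9] + [12] -> [9, 12]
  Split: [17, 2] -> [17] and [2]
  Merge: [17] + [2] -> [2, 17]
Merge: [9, 12] + [2, 17] -> [2, 9, 12, 17]

Final sorted array: [2, 9, 12, 17]

The merge sort proceeds by recursively splitting the array and merging sorted halves.
After all merges, the sorted array is [2, 9, 12, 17].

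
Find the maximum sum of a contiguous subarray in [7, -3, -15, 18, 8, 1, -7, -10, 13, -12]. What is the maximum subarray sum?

Using Kadane's algorithm on [7, -3, -15, 18, 8, 1, -7, -10, 13, -12]:

Scanning through the array:
Position 1 (value -3): max_ending_here = 4, max_so_far = 7
Position 2 (value -15): max_ending_here = -11, max_so_far = 7
Position 3 (value 18): max_ending_here = 18, max_so_far = 18
Position 4 (value 8): max_ending_here = 26, max_so_far = 26
Position 5 (value 1): max_ending_here = 27, max_so_far = 27
Position 6 (value -7): max_ending_here = 20, max_so_far = 27
Position 7 (value -10): max_ending_here = 10, max_so_far = 27
Position 8 (value 13): max_ending_here = 23, max_so_far = 27
Position 9 (value -12): max_ending_here = 11, max_so_far = 27

Maximum subarray: [18, 8, 1]
Maximum sum: 27

The maximum subarray is [18, 8, 1] with sum 27. This subarray runs from index 3 to index 5.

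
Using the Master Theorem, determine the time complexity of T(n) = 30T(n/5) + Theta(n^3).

Master Theorem for T(n) = 30T(n/5) + O(n^3):

a = 30, b = 5, c = 3
log_b(a) = log_5(30) = 2.1133

Case 3: c = 3 > log_5(30) = 2.1133
T(n) = O(n^3) = O(n^3)

For T(n) = 30T(n/5) + O(n^3): log_5(30) = 2.1133. This is Case 3 of the Master Theorem (c > log_b(a), work dominated by root), giving O(n^3).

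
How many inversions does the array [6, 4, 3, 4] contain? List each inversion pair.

Finding inversions in [6, 4, 3, 4]:

(0, 1): arr[0]=6 > arr[1]=4
(0, 2): arr[0]=6 > arr[2]=3
(0, 3): arr[0]=6 > arr[3]=4
(1, 2): arr[1]=4 > arr[2]=3

Total inversions: 4

The array has 4 inversion(s): (0,1), (0,2), (0,3), (1,2). Each pair (i,j) satisfies i < j and arr[i] > arr[j].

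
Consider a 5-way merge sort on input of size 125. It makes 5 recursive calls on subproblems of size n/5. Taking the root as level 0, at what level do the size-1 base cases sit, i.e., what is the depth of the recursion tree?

For divide and conquer with division factor 5:

Problem sizes at each level:
Level 0: 125
Level 1: 25
Level 2: 5
Level 3: 1

The root is level 0 and the size-1 base case is level 3 (the tree spans levels 0 through 3, i.e. 4 levels counting the root), so the depth is the number of divisions: log_5(125) = 3

The recursion tree depth is log_5(125) = 3. At each level, the problem size is divided by 5, so it takes 3 divisions to reduce to a base case of size 1. The algorithm makes 5 recursive calls at each level.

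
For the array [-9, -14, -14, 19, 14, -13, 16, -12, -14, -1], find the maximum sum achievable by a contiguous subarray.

Using Kadane's algorithm on [-9, -14, -14, 19, 14, -13, 16, -12, -14, -1]:

Scanning through the array:
Position 1 (value -14): max_ending_here = -14, max_so_far = -9
Position 2 (value -14): max_ending_here = -14, max_so_far = -9
Position 3 (value 19): max_ending_here = 19, max_so_far = 19
Position 4 (value 14): max_ending_here = 33, max_so_far = 33
Position 5 (value -13): max_ending_here = 20, max_so_far = 33
Position 6 (value 16): max_ending_here = 36, max_so_far = 36
Position 7 (value -12): max_ending_here = 24, max_so_far = 36
Position 8 (value -14): max_ending_here = 10, max_so_far = 36
Position 9 (value -1): max_ending_here = 9, max_so_far = 36

Maximum subarray: [19, 14, -13, 16]
Maximum sum: 36

The maximum subarray is [19, 14, -13, 16] with sum 36. This subarray runs from index 3 to index 6.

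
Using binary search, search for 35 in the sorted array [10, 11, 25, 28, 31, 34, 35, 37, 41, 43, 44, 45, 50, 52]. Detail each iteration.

Binary search for 35 in [10, 11, 25, 28, 31, 34, 35, 37, 41, 43, 44, 45, 50, 52]:

lo=0, hi=13, mid=6, arr[mid]=35 -> Found target at index 6!

Binary search finds 35 at index 6 after 1 comparisons. The search repeatedly halves the search space by comparing with the middle element.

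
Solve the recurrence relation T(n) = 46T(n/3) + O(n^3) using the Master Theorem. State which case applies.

Master Theorem for T(n) = 46T(n/3) + O(n^3):

a = 46, b = 3, c = 3
log_b(a) = log_3(46) = 3.4850

Case 1: c = 3 < log_3(46) = 3.4850
T(n) = O(n^(log_3 46))

For T(n) = 46T(n/3) + O(n^3): log_3(46) = 3.4850. This is Case 1 of the Master Theorem (c < log_b(a), work dominated by leaves), giving O(n^(log_3 46)).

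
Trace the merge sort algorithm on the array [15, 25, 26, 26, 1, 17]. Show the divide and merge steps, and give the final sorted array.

Merge sort trace:

Split: [15, 25, 26, 26, 1, 17] -> [15, 25, 26] and [26, 1, 17]
  Split: [15, 25, 26] -> [15] and [25, 26]
    Split: [25, 26] -> [25] and [26]
    Merge: [25] + [26] -> [25, 26]
  Merge: [15] + [25, 26] -> [15, 25, 26]
  Split: [26, 1, 17] -> [26] and [1, 17]
    Split: [1, 17] -> [1] and [17]
    Merge: [1] + [17] -> [1, 17]
  Merge: [26] + [1, 17] -> [1, 17, 26]
Merge: [15, 25, 26] + [1, 17, 26] -> [1, 15, 17, 25, 26, 26]

Final sorted array: [1, 15, 17, 25, 26, 26]

The merge sort proceeds by recursively splitting the array and merging sorted halves.
After all merges, the sorted array is [1, 15, 17, 25, 26, 26].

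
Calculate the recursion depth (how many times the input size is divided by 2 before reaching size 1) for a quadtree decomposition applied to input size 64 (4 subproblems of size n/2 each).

For divide and conquer with division factor 2:

Problem sizes at each level:
Level 0: 64
Level 1: 32
Level 2: 16
Level 3: 8
Level 4: 4
Level 5: 2
Level 6: 1

The root is level 0 and the size-1 base case is level 6 (the tree spans levels 0 through 6, i.e. 7 levels counting the root), so the depth is the number of divisions: log_2(64) = 6

The recursion tree depth is log_2(64) = 6. At each level, the problem size is divided by 2, so it takes 6 divisions to reduce to a base case of size 1. The algorithm makes 4 recursive calls at each level.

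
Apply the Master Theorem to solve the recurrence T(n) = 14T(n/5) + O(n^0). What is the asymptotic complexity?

Master Theorem for T(n) = 14T(n/5) + O(n^0):

a = 14, b = 5, c = 0
log_b(a) = log_5(14) = 1.6397

Case 1: c = 0 < log_5(14) = 1.6397
T(n) = O(n^(log_5 14))

For T(n) = 14T(n/5) + O(n^0): log_5(14) = 1.6397. This is Case 1 of the Master Theorem (c < log_b(a), work dominated by leaves), giving O(n^(log_5 14)).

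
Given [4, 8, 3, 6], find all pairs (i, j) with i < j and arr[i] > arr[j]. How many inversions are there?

Finding inversions in [4, 8, 3, 6]:

(0, 2): arr[0]=4 > arr[2]=3
(1, 2): arr[1]=8 > arr[2]=3
(1, 3): arr[1]=8 > arr[3]=6

Total inversions: 3

The array has 3 inversion(s): (0,2), (1,2), (1,3). Each pair (i,j) satisfies i < j and arr[i] > arr[j].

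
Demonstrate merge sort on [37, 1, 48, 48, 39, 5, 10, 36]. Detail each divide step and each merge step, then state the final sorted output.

Merge sort trace:

Split: [37, 1, 48, 48, 39, 5, 10, 36] -> [37, 1, 48, 48] and [39, 5, 10, 36]
  Split: [37, 1, 48, 48] -> [37, 1] and [48, 48]
    Split: [37, 1] -> [37] and [1]
    Merge: [37] + [1] -> [1, 37]
    Split: [48, 48] -> [48] and [48]
    Merge: [48] + [48] -> [48, 48]
  Merge: [1, 37] + [48, 48] -> [1, 37, 48, 48]
  Split: [39, 5, 10, 36] -> [39, 5] and [10, 36]
    Split: [39, 5] -> [39] and [5]
    Merge: [39] + [5] -> [5, 39]
    Split: [10, 36] -> [10] and [36]
    Merge: [10] + [36] -> [10, 36]
  Merge: [5, 39] + [10, 36] -> [5, 10, 36, 39]
Merge: [1, 37, 48, 48] + [5, 10, 36, 39] -> [1, 5, 10, 36, 37, 39, 48, 48]

Final sorted array: [1, 5, 10, 36, 37, 39, 48, 48]

The merge sort proceeds by recursively splitting the array and merging sorted halves.
After all merges, the sorted array is [1, 5, 10, 36, 37, 39, 48, 48].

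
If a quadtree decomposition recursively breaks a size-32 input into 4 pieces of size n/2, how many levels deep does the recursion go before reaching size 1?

For divide and conquer with division factor 2:

Problem sizes at each level:
Level 0: 32
Level 1: 16
Level 2: 8
Level 3: 4
Level 4: 2
Level 5: 1

The root is level 0 and the size-1 base case is level 5 (the tree spans levels 0 through 5, i.e. 6 levels counting the root), so the depth is the number of divisions: log_2(32) = 5

The recursion tree depth is log_2(32) = 5. At each level, the problem size is divided by 2, so it takes 5 divisions to reduce to a base case of size 1. The algorithm makes 4 recursive calls at each level.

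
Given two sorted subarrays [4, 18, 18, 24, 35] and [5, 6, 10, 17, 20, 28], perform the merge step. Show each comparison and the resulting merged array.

Merging process:

Compare 4 vs 5: take 4 from left. Merged: [4]
Compare 18 vs 5: take 5 from right. Merged: [4, 5]
Compare 18 vs 6: take 6 from right. Merged: [4, 5, 6]
Compare 18 vs 10: take 10 from right. Merged: [4, 5, 6, 10]
Compare 18 vs 17: take 17 from right. Merged: [4, 5, 6, 10, 17]
Compare 18 vs 20: take 18 from left. Merged: [4, 5, 6, 10, 17, 18]
Compare 18 vs 20: take 18 from left. Merged: [4, 5, 6, 10, 17, 18, 18]
Compare 24 vs 20: take 20 from right. Merged: [4, 5, 6, 10, 17, 18, 18, 20]
Compare 24 vs 28: take 24 from left. Merged: [4, 5, 6, 10, 17, 18, 18, 20, 24]
Compare 35 vs 28: take 28 from right. Merged: [4, 5, 6, 10, 17, 18, 18, 20, 24, 28]
Append remaining from left: [35]. Merged: [4, 5, 6, 10, 17, 18, 18, 20, 24, 28, 35]

Final merged array: [4, 5, 6, 10, 17, 18, 18, 20, 24, 28, 35]
Total comparisons: 10

The merged array is [4, 5, 6, 10, 17, 18, 18, 20, 24, 28, 35], requiring 10 comparisons. The merge step runs in O(n) time where n is the total number of elements.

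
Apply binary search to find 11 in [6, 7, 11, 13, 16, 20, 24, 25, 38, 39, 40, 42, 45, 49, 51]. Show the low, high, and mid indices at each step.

Binary search for 11 in [6, 7, 11, 13, 16, 20, 24, 25, 38, 39, 40, 42, 45, 49, 51]:

lo=0, hi=14, mid=7, arr[mid]=25 -> 25 > 11, search left half
lo=0, hi=6, mid=3, arr[mid]=13 -> 13 > 11, search left half
lo=0, hi=2, mid=1, arr[mid]=7 -> 7 < 11, search right half
lo=2, hi=2, mid=2, arr[mid]=11 -> Found target at index 2!

Binary search finds 11 at index 2 after 4 comparisons. The search repeatedly halves the search space by comparing with the middle element.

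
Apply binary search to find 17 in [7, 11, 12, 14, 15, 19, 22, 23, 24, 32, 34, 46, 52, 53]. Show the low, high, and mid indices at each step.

Binary search for 17 in [7, 11, 12, 14, 15, 19, 22, 23, 24, 32, 34, 46, 52, 53]:

lo=0, hi=13, mid=6, arr[mid]=22 -> 22 > 17, search left half
lo=0, hi=5, mid=2, arr[mid]=12 -> 12 < 17, search right half
lo=3, hi=5, mid=4, arr[mid]=15 -> 15 < 17, search right half
lo=5, hi=5, mid=5, arr[mid]=19 -> 19 > 17, search left half
lo=5 > hi=4, target 17 not found

Binary search determines that 17 is not in the array after 4 comparisons. The search space was exhausted without finding the target.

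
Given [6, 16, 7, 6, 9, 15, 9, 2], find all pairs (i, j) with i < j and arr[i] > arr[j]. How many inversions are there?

Finding inversions in [6, 16, 7, 6, 9, 15, 9, 2]:

(0, 7): arr[0]=6 > arr[7]=2
(1, 2): arr[1]=16 > arr[2]=7
(1, 3): arr[1]=16 > arr[3]=6
(1, 4): arr[1]=16 > arr[4]=9
(1, 5): arr[1]=16 > arr[5]=15
(1, 6): arr[1]=16 > arr[6]=9
(1, 7): arr[1]=16 > arr[7]=2
(2, 3): arr[2]=7 > arr[3]=6
(2, 7): arr[2]=7 > arr[7]=2
(3, 7): arr[3]=6 > arr[7]=2
(4, 7): arr[4]=9 > arr[7]=2
(5, 6): arr[5]=15 > arr[6]=9
(5, 7): arr[5]=15 > arr[7]=2
(6, 7): arr[6]=9 > arr[7]=2

Total inversions: 14

The array has 14 inversion(s): (0,7), (1,2), (1,3), (1,4), (1,5), (1,6), (1,7), (2,3), (2,7), (3,7), (4,7), (5,6), (5,7), (6,7). Each pair (i,j) satisfies i < j and arr[i] > arr[j].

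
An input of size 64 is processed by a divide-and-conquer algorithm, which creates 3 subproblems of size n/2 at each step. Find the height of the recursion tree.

For divide and conquer with division factor 2:

Problem sizes at each level:
Level 0: 64
Level 1: 32
Level 2: 16
Level 3: 8
Level 4: 4
Level 5: 2
Level 6: 1

The root is level 0 and the size-1 base case is level 6 (the tree spans levels 0 through 6, i.e. 7 levels counting the root), so the depth is the number of divisions: log_2(64) = 6

The recursion tree depth is log_2(64) = 6. At each level, the problem size is divided by 2, so it takes 6 divisions to reduce to a base case of size 1. The algorithm makes 3 recursive calls at each level.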